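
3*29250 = 87750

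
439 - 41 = 398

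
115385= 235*491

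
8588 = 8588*1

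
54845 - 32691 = 22154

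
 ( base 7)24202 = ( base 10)6274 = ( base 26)978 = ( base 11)4794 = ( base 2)1100010000010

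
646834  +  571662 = 1218496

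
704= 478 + 226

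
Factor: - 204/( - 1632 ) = 2^(- 3 ) = 1/8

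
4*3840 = 15360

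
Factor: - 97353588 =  - 2^2*3^1*8112799^1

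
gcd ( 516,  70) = 2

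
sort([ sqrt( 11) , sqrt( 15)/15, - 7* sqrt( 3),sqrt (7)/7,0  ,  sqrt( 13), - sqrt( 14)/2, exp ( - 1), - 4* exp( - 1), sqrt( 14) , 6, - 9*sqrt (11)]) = [ - 9* sqrt(11 ), - 7*sqrt (3),-sqrt ( 14)/2, - 4*exp( - 1 ),0,sqrt (15)/15, exp ( - 1 ), sqrt( 7)/7,sqrt (11), sqrt ( 13), sqrt( 14), 6 ]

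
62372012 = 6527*9556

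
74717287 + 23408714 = 98126001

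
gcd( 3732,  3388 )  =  4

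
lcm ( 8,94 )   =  376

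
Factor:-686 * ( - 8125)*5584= 2^5*5^4*7^3*13^1* 349^1 = 31123820000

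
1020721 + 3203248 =4223969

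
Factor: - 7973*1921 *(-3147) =3^1*7^1*17^2*67^1*113^1*1049^1 = 48199870551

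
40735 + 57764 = 98499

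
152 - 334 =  - 182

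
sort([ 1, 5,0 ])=[0, 1, 5]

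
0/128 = 0= 0.00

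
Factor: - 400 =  - 2^4 *5^2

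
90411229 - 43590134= 46821095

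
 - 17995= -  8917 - 9078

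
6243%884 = 55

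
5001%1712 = 1577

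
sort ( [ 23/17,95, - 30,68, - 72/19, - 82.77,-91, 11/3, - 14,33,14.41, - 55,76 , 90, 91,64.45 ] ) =[ - 91, - 82.77, - 55, - 30,-14, - 72/19,23/17,11/3,14.41, 33,64.45,68,76, 90,91, 95]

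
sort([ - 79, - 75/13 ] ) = [  -  79, - 75/13]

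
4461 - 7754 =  - 3293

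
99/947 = 99/947=0.10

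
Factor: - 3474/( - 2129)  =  2^1*3^2*193^1*2129^( - 1 )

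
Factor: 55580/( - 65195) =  - 11116/13039 = - 2^2 * 7^1 * 13^( - 1 ) * 17^( - 1) * 59^( - 1) * 397^1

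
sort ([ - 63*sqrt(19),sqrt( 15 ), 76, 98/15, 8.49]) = [- 63*sqrt( 19),sqrt( 15), 98/15,8.49 , 76]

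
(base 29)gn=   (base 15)227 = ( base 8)747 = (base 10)487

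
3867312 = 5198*744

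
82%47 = 35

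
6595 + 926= 7521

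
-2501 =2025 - 4526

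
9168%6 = 0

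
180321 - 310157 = -129836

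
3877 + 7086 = 10963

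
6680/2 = 3340= 3340.00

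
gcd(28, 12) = 4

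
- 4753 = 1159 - 5912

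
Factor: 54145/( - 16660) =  - 13/4 = -2^( - 2 )*13^1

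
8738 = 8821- 83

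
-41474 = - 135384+93910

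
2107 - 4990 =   -  2883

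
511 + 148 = 659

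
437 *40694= 17783278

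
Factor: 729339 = 3^1*13^1*18701^1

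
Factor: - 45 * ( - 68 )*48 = 2^6*3^3*5^1*17^1 = 146880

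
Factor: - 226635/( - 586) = 2^( - 1 )*3^1* 5^1*29^1*293^ (-1) * 521^1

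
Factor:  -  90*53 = -4770 = - 2^1*3^2*5^1* 53^1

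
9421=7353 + 2068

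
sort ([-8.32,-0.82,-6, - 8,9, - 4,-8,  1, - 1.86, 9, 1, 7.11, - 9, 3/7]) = [  -  9,  -  8.32, -8,-8,-6, - 4, -1.86,- 0.82,3/7,  1,  1, 7.11, 9 , 9]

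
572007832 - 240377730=331630102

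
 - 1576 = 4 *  ( - 394)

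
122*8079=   985638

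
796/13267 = 796/13267 = 0.06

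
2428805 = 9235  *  263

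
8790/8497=1 + 1/29 = 1.03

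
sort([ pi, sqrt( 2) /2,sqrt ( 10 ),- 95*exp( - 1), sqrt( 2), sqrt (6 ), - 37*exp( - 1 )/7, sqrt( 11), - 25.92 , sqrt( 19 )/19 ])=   [ - 95*exp(  -  1 ) ,-25.92, - 37*exp( - 1)/7,sqrt( 19 ) /19, sqrt( 2 )/2,sqrt(2), sqrt(6) , pi , sqrt( 10), sqrt(11) ]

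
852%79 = 62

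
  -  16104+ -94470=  -110574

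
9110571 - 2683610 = 6426961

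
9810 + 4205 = 14015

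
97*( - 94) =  - 9118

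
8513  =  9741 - 1228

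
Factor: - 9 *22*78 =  - 2^2*3^3 *11^1 * 13^1 =-15444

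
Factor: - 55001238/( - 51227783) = 2^1*3^1*17^( - 1) * 19^2 * 67^1*223^( - 1 )*379^1  *13513^ ( - 1)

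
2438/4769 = 2438/4769 = 0.51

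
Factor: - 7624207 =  - 61^1*124987^1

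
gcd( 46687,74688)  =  1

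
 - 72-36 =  - 108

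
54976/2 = 27488  =  27488.00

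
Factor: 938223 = 3^8*11^1*13^1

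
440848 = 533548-92700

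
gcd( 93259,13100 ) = 1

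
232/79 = 2 + 74/79 = 2.94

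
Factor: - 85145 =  - 5^1 * 17029^1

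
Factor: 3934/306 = 3^( - 2)*7^1*17^(-1 )*281^1 = 1967/153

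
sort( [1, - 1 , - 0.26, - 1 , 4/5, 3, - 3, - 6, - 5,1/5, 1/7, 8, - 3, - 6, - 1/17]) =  [ - 6, - 6 , - 5,-3, - 3, - 1, - 1, - 0.26, - 1/17, 1/7,1/5, 4/5, 1,  3, 8]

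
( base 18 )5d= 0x67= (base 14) 75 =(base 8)147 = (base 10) 103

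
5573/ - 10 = -558 + 7/10 = -557.30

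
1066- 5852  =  - 4786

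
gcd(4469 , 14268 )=41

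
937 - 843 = 94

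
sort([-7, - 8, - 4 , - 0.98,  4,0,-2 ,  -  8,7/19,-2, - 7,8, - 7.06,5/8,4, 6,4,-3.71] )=[-8, - 8, - 7.06, - 7, - 7, - 4, - 3.71, - 2,  -  2, - 0.98,0, 7/19,5/8, 4,4,4 , 6,  8]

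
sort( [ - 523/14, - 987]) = [ - 987,-523/14]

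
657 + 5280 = 5937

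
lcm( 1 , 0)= 0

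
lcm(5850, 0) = 0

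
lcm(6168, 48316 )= 289896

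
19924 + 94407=114331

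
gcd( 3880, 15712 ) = 8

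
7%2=1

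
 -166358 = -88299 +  - 78059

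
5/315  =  1/63 = 0.02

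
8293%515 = 53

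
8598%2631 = 705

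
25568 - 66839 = -41271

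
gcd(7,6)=1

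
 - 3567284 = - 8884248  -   - 5316964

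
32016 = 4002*8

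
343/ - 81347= - 1 + 11572/11621 =- 0.00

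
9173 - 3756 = 5417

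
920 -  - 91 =1011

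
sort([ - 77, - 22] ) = [ - 77,-22]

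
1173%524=125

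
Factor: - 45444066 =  - 2^1*3^1 * 37^1*277^1*739^1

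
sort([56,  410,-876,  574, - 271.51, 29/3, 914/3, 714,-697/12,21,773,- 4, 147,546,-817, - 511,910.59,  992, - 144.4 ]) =[ -876,-817,-511, - 271.51,-144.4, - 697/12,-4,29/3, 21, 56, 147,914/3, 410, 546, 574, 714, 773,910.59,  992] 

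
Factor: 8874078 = 2^1*3^1*1479013^1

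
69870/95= 13974/19 = 735.47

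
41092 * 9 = 369828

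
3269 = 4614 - 1345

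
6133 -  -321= 6454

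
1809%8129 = 1809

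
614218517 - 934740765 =-320522248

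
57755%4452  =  4331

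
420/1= 420 = 420.00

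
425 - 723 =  - 298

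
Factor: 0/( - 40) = 0 = 0^1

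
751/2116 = 751/2116 =0.35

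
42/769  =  42/769 = 0.05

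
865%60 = 25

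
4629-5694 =-1065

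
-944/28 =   -  34 + 2/7 = -33.71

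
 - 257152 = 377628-634780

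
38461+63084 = 101545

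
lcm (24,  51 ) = 408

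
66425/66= 66425/66 = 1006.44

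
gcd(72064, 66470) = 2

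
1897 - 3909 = - 2012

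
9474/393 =24 + 14/131  =  24.11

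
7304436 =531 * 13756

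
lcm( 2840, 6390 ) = 25560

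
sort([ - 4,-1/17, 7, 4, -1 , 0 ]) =[ - 4,-1,- 1/17, 0, 4,7] 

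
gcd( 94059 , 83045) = 1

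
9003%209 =16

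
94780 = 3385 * 28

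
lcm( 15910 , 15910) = 15910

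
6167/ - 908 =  - 6167/908 = - 6.79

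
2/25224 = 1/12612=0.00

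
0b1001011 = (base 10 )75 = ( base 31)2D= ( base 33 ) 29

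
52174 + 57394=109568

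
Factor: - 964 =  - 2^2*241^1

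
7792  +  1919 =9711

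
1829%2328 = 1829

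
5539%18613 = 5539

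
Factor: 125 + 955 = 1080 = 2^3*3^3 * 5^1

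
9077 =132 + 8945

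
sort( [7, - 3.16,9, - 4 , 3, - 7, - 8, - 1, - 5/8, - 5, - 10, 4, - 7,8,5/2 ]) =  [- 10,-8,  -  7, - 7, - 5, - 4, - 3.16,- 1, - 5/8,5/2,3 , 4, 7,8, 9 ] 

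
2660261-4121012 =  - 1460751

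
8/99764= 2/24941 = 0.00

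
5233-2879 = 2354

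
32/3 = 32/3 = 10.67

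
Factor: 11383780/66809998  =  2^1 * 5^1*53^( - 1 ) * 281^( - 1 )*2243^ ( - 1)*569189^1 = 5691890/33404999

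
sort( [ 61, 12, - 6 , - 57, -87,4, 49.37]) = [ - 87, - 57, - 6,4,12, 49.37,61 ]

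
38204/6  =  19102/3 = 6367.33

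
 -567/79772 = -1+ 11315/11396 = - 0.01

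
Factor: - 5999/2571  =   - 7/3= - 3^( - 1)*7^1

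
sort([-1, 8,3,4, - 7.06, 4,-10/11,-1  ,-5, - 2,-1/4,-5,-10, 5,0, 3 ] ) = [-10, - 7.06,-5,-5, - 2, -1, - 1,- 10/11,-1/4,0, 3,3,4, 4 , 5, 8]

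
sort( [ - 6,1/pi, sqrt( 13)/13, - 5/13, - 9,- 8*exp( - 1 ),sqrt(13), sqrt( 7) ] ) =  [ - 9, - 6, -8*exp( - 1 ),-5/13,sqrt( 13 )/13 , 1/pi,sqrt(7), sqrt(13)]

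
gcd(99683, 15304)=1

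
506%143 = 77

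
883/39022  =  883/39022= 0.02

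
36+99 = 135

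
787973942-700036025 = 87937917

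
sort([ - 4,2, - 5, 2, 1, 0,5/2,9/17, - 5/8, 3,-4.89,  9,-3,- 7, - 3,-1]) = [ - 7, - 5,-4.89 ,-4, - 3, - 3,  -  1, - 5/8, 0 , 9/17, 1, 2,2, 5/2,3,9]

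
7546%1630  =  1026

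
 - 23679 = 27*(-877)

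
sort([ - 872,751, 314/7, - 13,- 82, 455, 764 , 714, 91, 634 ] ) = [  -  872, - 82,  -  13,  314/7, 91, 455, 634, 714, 751,764]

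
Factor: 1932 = 2^2*3^1*7^1*  23^1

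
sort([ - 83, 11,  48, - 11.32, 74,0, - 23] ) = [ -83, - 23,-11.32, 0, 11,48, 74 ] 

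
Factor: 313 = 313^1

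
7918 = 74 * 107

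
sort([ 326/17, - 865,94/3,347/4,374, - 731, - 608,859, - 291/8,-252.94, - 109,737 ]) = [ - 865, - 731, - 608, - 252.94 , - 109, - 291/8,326/17,  94/3,347/4,374,737, 859] 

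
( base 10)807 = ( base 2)1100100111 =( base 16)327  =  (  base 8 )1447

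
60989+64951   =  125940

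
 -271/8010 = -271/8010 = - 0.03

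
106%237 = 106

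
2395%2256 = 139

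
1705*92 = 156860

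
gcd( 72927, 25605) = 9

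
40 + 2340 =2380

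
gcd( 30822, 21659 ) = 11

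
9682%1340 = 302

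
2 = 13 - 11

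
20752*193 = 4005136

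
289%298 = 289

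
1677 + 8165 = 9842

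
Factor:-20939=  - 20939^1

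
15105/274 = 15105/274  =  55.13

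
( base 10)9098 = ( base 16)238A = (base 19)163g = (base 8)21612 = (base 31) 9EF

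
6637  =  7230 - 593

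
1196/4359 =1196/4359 = 0.27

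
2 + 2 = 4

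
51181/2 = 51181/2= 25590.50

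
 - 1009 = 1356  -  2365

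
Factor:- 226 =-2^1*113^1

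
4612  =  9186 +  - 4574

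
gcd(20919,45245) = 1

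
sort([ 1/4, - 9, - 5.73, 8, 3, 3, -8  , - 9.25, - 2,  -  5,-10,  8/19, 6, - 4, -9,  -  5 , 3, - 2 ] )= [ -10, - 9.25, - 9, - 9, - 8,- 5.73, - 5, - 5, - 4, - 2,-2, 1/4, 8/19, 3, 3, 3,6,8]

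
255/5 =51 = 51.00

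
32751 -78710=-45959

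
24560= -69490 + 94050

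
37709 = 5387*7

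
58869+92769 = 151638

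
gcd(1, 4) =1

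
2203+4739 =6942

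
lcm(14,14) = 14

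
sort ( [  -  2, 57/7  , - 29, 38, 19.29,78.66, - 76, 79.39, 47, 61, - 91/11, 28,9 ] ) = [-76,- 29, - 91/11 , - 2, 57/7,9,19.29,28,  38, 47,61,78.66,  79.39 ] 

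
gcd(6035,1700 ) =85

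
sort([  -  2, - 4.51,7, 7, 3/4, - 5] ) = [-5, - 4.51, - 2, 3/4,7 , 7] 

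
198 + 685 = 883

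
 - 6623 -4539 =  - 11162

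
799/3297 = 799/3297= 0.24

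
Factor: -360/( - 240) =2^ (  -  1)* 3^1  =  3/2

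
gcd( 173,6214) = 1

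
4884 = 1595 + 3289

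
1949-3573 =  - 1624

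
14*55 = 770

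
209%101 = 7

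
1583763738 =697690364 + 886073374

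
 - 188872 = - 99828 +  - 89044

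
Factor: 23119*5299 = 7^1*61^1*379^1*757^1 = 122507581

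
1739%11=1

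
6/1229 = 6/1229 = 0.00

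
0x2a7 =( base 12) 487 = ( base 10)679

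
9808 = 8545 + 1263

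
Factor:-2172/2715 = -2^2 * 5^ (-1) = - 4/5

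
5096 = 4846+250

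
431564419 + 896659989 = 1328224408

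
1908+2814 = 4722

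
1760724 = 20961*84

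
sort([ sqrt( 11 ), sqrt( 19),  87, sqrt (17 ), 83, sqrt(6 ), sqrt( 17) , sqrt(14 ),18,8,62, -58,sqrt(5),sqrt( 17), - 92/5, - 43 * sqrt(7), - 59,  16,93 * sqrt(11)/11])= [ - 43 * sqrt(7 ), - 59, - 58,  -  92/5, sqrt(5 ),sqrt( 6),  sqrt (11),sqrt(14),sqrt(17 ), sqrt( 17 ),sqrt (17),sqrt(19 ),8,16,18, 93 * sqrt(11 ) /11,62, 83,87]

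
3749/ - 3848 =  - 1 + 99/3848= - 0.97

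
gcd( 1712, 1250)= 2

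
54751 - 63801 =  - 9050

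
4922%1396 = 734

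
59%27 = 5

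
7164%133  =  115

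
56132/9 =56132/9 = 6236.89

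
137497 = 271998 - 134501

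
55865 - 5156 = 50709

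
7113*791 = 5626383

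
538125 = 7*76875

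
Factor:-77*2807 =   -  7^2*11^1*401^1 =- 216139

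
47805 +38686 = 86491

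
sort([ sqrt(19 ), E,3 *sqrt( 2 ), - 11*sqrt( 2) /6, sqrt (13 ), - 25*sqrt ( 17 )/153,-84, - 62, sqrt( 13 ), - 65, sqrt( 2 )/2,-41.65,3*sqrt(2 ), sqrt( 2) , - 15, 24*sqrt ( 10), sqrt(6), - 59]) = [ - 84, - 65, - 62, - 59, - 41.65, - 15, - 11*sqrt(2 ) /6, - 25 *sqrt(17) /153, sqrt( 2)/2, sqrt (2), sqrt(6), E, sqrt (13), sqrt(13),3*sqrt(2), 3*sqrt(2), sqrt( 19 ), 24 *sqrt( 10 ) ]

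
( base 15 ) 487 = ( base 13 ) 610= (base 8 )2003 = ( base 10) 1027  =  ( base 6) 4431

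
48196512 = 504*95628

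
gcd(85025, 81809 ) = 1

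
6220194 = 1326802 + 4893392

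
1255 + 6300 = 7555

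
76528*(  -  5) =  - 382640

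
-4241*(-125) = 530125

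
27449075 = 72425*379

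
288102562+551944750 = 840047312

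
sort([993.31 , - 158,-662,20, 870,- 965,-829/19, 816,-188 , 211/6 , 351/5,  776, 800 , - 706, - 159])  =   [-965, - 706, - 662, - 188, - 159, - 158, - 829/19, 20, 211/6,351/5, 776, 800, 816,870, 993.31]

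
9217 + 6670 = 15887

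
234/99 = 26/11 = 2.36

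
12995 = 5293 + 7702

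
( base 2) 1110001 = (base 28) 41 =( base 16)71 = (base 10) 113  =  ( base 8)161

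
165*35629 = 5878785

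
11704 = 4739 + 6965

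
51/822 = 17/274 = 0.06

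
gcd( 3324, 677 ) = 1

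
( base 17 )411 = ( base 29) 1BE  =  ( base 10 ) 1174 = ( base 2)10010010110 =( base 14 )5dc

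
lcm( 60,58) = 1740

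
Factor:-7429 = -17^1 * 19^1*23^1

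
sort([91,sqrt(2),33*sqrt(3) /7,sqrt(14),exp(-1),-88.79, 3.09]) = [ -88.79,exp( - 1),sqrt ( 2 ),3.09 , sqrt ( 14 ),33*sqrt(3 ) /7,91] 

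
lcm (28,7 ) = 28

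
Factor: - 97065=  - 3^3 * 5^1 * 719^1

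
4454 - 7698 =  - 3244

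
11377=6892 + 4485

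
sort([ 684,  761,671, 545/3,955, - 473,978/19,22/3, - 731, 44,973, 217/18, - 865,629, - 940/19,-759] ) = [ - 865, - 759, - 731, - 473, - 940/19,22/3,217/18,  44 , 978/19 , 545/3  ,  629, 671,684,761,955, 973 ] 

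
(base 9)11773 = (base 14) 2c5d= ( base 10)7923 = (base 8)17363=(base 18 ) 1683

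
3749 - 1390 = 2359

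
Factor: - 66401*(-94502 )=6275027302= 2^1*23^1*2887^1 * 47251^1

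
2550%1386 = 1164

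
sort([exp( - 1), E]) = [exp( - 1),E] 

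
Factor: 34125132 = 2^2*3^1*1327^1*2143^1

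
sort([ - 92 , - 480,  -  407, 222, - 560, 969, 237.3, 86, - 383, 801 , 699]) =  [ - 560, - 480 , - 407,-383,-92, 86, 222, 237.3,699,801, 969]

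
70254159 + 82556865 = 152811024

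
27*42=1134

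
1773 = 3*591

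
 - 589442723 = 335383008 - 924825731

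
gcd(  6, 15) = 3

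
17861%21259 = 17861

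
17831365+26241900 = 44073265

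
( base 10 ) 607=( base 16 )25f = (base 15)2a7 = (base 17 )21c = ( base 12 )427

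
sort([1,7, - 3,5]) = [ - 3 , 1 , 5,7]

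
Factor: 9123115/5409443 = 5^1*13^( - 1 ) * 41^1*43^(-1 )*191^1*233^1 * 9677^( - 1 )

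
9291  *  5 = 46455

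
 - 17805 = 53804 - 71609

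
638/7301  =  638/7301  =  0.09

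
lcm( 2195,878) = 4390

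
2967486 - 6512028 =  - 3544542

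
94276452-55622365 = 38654087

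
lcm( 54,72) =216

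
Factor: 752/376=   2^1 = 2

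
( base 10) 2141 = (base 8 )4135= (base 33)1vt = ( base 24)3h5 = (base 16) 85D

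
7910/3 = 2636 + 2/3 = 2636.67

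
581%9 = 5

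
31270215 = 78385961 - 47115746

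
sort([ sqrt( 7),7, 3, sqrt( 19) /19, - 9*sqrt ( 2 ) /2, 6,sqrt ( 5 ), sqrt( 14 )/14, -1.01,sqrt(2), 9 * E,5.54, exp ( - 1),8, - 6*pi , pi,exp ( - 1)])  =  [ - 6*pi, - 9*sqrt(2)/2, - 1.01, sqrt(19) /19, sqrt(14) /14,  exp( - 1),exp( - 1 ),sqrt( 2),sqrt(5),sqrt(7) , 3, pi,5.54,6,7,8,9 * E ] 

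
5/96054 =5/96054 = 0.00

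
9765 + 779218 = 788983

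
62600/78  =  802 + 22/39 = 802.56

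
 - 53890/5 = - 10778= - 10778.00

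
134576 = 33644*4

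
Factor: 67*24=2^3*3^1*67^1 = 1608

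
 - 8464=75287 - 83751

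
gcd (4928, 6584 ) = 8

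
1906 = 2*953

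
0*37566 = 0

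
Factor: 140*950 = 2^3*5^3*7^1*19^1 = 133000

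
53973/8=6746 + 5/8=6746.62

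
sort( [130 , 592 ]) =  [130,592]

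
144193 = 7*20599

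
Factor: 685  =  5^1*137^1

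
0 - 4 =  -4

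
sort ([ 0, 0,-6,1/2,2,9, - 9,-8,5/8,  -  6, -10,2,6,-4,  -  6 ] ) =[-10,-9, - 8,-6,-6, - 6,-4,0,0, 1/2, 5/8,2, 2,6, 9]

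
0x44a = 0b10001001010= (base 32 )12A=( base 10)1098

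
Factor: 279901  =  113^1*2477^1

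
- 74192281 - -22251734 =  - 51940547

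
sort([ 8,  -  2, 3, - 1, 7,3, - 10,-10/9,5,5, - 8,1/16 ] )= [ - 10,-8, - 2,-10/9, - 1,1/16, 3, 3,5,5, 7, 8]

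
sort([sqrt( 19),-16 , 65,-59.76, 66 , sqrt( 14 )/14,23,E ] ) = [ - 59.76, - 16,sqrt(14 )/14,E, sqrt(19 ), 23,65,  66]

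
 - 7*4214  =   - 29498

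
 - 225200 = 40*( - 5630)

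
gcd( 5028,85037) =1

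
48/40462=24/20231 =0.00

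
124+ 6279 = 6403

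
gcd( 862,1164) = 2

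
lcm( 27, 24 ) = 216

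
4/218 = 2/109 = 0.02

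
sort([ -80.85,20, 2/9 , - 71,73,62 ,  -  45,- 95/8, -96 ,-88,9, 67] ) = [-96,-88,-80.85,-71, - 45,-95/8,2/9,9,20,62, 67, 73 ]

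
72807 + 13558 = 86365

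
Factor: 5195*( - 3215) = -16701925 = - 5^2*643^1*1039^1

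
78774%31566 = 15642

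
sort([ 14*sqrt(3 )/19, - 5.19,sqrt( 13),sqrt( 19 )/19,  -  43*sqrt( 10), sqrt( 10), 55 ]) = [-43*sqrt(10), - 5.19 , sqrt(19) /19,14*sqrt( 3 ) /19,sqrt(10 ), sqrt( 13),55 ] 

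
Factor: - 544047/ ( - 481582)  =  2^( - 1)*3^1 * 7^2 *389^( - 1)*619^( - 1 )*3701^1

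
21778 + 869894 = 891672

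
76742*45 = 3453390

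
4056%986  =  112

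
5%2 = 1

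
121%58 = 5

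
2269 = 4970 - 2701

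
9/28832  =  9/28832 = 0.00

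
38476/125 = 38476/125 = 307.81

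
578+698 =1276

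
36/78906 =6/13151 = 0.00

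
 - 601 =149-750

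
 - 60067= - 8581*7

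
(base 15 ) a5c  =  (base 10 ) 2337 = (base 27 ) 35F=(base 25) 3ic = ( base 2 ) 100100100001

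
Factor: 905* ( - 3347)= - 5^1*181^1 * 3347^1 = -3029035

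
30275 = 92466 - 62191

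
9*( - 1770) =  - 15930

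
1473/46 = 32 + 1/46 = 32.02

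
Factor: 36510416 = 2^4*37^1*61673^1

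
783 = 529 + 254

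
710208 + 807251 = 1517459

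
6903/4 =6903/4 = 1725.75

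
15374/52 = 295 + 17/26  =  295.65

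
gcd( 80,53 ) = 1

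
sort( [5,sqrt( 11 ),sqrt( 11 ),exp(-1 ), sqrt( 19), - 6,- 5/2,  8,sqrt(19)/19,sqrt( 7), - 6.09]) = [ - 6.09,- 6,-5/2,sqrt( 19 )/19,exp( - 1 ),sqrt( 7 ) , sqrt(11),  sqrt( 11 ),sqrt( 19),5,8]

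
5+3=8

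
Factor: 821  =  821^1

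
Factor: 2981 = 11^1* 271^1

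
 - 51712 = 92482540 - 92534252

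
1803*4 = 7212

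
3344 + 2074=5418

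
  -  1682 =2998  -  4680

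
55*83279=4580345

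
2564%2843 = 2564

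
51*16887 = 861237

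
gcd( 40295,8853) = 1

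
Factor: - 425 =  - 5^2 * 17^1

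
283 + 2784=3067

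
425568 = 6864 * 62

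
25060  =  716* 35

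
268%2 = 0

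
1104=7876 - 6772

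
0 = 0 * 750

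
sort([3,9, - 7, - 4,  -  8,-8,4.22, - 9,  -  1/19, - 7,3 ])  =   [ - 9, - 8,-8, - 7 , - 7, -4,-1/19,3, 3, 4.22,9] 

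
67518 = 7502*9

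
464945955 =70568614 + 394377341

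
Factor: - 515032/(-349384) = 541/367 = 367^( - 1)*541^1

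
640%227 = 186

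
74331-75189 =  - 858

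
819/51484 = 819/51484 = 0.02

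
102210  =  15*6814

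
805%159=10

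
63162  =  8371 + 54791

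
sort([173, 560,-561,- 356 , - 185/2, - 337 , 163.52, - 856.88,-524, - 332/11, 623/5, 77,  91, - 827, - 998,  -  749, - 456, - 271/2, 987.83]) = [ - 998, - 856.88, - 827, -749,- 561, - 524,  -  456,-356, - 337,-271/2, - 185/2, - 332/11,  77,  91, 623/5, 163.52,173, 560, 987.83] 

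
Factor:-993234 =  - 2^1*3^1*11^1*101^1*149^1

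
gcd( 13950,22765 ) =5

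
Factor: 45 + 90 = 3^3 *5^1  =  135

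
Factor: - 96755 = -5^1*37^1* 523^1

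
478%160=158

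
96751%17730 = 8101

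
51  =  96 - 45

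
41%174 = 41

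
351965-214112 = 137853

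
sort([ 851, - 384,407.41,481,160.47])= [-384,  160.47, 407.41,481,851 ] 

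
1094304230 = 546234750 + 548069480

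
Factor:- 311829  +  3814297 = 2^2 *875617^1  =  3502468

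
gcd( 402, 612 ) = 6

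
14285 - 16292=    - 2007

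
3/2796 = 1/932 = 0.00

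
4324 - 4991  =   - 667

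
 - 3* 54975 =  - 164925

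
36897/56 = 658+7/8= 658.88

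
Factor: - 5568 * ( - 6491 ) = 36141888  =  2^6*3^1*29^1*6491^1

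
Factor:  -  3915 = -3^3*5^1*29^1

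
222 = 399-177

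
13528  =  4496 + 9032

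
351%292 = 59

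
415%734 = 415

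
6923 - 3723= 3200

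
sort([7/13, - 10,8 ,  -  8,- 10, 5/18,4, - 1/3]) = [ - 10,-10,- 8, - 1/3, 5/18,  7/13, 4,8]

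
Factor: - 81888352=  -2^5*7^1 *13^1*61^1*461^1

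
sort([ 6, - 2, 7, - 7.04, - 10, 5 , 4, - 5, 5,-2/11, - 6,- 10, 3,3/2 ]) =[ - 10, - 10, - 7.04, - 6, - 5, - 2, - 2/11, 3/2, 3, 4,  5,5, 6, 7 ] 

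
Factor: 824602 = 2^1*17^1  *  79^1*307^1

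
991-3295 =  - 2304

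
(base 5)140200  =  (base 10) 5675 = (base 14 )20d5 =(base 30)695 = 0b1011000101011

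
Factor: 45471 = 3^1*23^1*659^1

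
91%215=91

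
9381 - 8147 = 1234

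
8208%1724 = 1312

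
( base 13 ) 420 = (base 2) 1010111110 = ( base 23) 17c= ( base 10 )702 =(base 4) 22332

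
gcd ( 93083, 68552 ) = 1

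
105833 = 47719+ 58114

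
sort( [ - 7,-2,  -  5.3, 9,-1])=[ - 7, - 5.3 , - 2,  -  1,9 ] 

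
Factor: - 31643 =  - 31643^1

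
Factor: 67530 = 2^1*3^1*5^1*2251^1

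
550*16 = 8800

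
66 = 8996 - 8930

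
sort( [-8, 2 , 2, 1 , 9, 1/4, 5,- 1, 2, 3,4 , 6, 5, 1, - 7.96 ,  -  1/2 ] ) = [ - 8, - 7.96, - 1, - 1/2, 1/4,1, 1, 2,2  ,  2,3 , 4, 5, 5,6, 9]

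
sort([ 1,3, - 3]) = [ - 3,  1, 3 ] 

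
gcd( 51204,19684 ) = 4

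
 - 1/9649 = - 1 + 9648/9649= -  0.00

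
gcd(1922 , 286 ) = 2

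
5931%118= 31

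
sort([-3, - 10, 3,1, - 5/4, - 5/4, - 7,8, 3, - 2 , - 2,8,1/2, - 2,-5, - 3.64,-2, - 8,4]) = [ - 10, - 8, - 7,-5, - 3.64, - 3, -2, - 2, - 2, - 2, - 5/4, - 5/4,1/2,1, 3,3,4,8,8]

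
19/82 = 19/82 = 0.23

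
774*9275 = 7178850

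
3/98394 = 1/32798 = 0.00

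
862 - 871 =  - 9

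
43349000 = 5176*8375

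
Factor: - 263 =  - 263^1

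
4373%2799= 1574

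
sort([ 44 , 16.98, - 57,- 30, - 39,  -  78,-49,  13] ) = [  -  78, - 57, - 49 ,  -  39, - 30,13,16.98 , 44] 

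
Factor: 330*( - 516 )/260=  - 2^1*3^2*11^1 * 13^( - 1 )*43^1 = - 8514/13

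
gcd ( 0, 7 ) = 7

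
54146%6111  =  5258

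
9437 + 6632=16069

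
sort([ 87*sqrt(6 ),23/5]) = [ 23/5, 87*sqrt(6 )] 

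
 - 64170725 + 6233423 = -57937302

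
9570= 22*435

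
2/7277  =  2/7277 =0.00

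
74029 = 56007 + 18022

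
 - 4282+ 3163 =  - 1119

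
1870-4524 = - 2654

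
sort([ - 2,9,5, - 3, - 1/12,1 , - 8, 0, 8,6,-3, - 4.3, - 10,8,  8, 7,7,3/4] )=[ - 10, - 8, - 4.3, - 3, - 3, - 2, - 1/12 , 0, 3/4,1,  5,6,7, 7, 8, 8 , 8,9 ] 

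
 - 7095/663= - 11 + 66/221= - 10.70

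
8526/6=1421 = 1421.00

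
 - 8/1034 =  - 4/517 = -  0.01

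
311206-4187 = 307019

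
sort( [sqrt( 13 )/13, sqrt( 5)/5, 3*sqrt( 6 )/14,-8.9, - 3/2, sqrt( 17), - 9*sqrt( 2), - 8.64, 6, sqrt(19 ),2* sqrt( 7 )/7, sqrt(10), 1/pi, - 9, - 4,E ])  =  [ - 9*sqrt( 2),  -  9, - 8.9, - 8.64,  -  4,  -  3/2, sqrt( 13 )/13, 1/pi,sqrt( 5)/5, 3*sqrt( 6)/14, 2*sqrt( 7)/7, E,sqrt( 10), sqrt ( 17 ), sqrt(19), 6 ]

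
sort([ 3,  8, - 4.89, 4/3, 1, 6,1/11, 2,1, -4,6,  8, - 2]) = [ - 4.89, - 4,-2,  1/11,1, 1, 4/3, 2,3,6 , 6,  8,8]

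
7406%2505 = 2396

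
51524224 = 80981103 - 29456879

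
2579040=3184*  810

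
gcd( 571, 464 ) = 1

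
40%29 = 11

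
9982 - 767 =9215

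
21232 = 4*5308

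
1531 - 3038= - 1507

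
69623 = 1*69623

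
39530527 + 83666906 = 123197433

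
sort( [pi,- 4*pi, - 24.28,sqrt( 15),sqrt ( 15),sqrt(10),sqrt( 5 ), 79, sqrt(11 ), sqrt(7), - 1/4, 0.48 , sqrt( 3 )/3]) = [ -24.28,-4*pi, - 1/4, 0.48, sqrt( 3 ) /3, sqrt( 5), sqrt( 7), pi, sqrt (10), sqrt ( 11 ),sqrt(15),  sqrt( 15),79 ]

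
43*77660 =3339380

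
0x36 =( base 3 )2000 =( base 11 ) 4A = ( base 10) 54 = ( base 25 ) 24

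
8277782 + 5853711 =14131493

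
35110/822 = 17555/411 = 42.71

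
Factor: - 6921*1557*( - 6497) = 70011652509 = 3^4*73^1*89^1*173^1 * 769^1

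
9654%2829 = 1167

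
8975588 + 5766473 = 14742061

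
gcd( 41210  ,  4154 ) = 2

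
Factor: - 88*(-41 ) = 2^3*11^1*41^1 = 3608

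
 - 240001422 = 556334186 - 796335608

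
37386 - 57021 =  - 19635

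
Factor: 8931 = 3^1*13^1*229^1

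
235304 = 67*3512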